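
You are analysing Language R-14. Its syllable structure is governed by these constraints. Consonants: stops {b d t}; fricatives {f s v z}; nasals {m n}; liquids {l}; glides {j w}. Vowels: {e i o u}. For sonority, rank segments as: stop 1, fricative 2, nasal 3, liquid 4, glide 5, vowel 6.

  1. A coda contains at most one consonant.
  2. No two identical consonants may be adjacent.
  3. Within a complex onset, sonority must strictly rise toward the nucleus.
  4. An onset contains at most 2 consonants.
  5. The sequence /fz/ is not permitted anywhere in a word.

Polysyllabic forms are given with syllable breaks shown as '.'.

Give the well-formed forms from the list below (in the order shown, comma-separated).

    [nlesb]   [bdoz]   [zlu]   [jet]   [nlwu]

[nlesb] — violates constraint 1: syllable 1 coda /sb/ has 2 consonants (> 1) → ill-formed
[bdoz] — violates constraint 3: syllable 1 onset /bd/: /b/ (stop, 1) → /d/ (stop, 1) does not rise → ill-formed
[zlu] — σ1 onset /zl/ (2→4 rises), coda /∅/ ok → well-formed
[jet] — σ1 onset /j/, coda /t/ ok → well-formed
[nlwu] — violates constraint 4: syllable 1 onset /nlw/ has 3 consonants (> 2) → ill-formed

[zlu], [jet]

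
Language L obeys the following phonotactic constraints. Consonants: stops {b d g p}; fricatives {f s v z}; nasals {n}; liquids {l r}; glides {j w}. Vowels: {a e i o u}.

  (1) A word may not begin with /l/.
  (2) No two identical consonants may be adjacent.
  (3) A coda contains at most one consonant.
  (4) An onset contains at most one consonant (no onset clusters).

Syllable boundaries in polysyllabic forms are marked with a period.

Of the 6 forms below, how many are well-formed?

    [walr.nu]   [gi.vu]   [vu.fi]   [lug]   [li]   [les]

2

[walr.nu] — violates constraint 3: syllable 1 coda /lr/ has 2 consonants (> 1) → ill-formed
[gi.vu] — σ1 onset /g/, coda /∅/ ok; σ2 onset /v/, coda /∅/ ok → well-formed
[vu.fi] — σ1 onset /v/, coda /∅/ ok; σ2 onset /f/, coda /∅/ ok → well-formed
[lug] — violates constraint 1: word begins with /l/ → ill-formed
[li] — violates constraint 1: word begins with /l/ → ill-formed
[les] — violates constraint 1: word begins with /l/ → ill-formed
Well-formed: [gi.vu], [vu.fi] → 2.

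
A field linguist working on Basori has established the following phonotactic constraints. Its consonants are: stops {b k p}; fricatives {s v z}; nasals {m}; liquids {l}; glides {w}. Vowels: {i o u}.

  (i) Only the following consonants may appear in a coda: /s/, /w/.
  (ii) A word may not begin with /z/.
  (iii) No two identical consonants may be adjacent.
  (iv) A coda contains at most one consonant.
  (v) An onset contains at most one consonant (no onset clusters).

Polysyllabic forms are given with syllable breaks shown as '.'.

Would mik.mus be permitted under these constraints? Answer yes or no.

mik.mus — violates constraint (i): syllable 1 coda contains /k/, which is not a licensed coda consonant → not permitted

no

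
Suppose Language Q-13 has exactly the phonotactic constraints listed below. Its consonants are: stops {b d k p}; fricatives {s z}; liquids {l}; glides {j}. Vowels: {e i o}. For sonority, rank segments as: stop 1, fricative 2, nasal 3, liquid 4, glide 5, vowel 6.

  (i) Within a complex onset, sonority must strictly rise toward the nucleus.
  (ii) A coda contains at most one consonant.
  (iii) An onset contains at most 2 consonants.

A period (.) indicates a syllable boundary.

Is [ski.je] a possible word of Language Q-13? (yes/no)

[ski.je] — violates constraint (i): syllable 1 onset /sk/: /s/ (fricative, 2) → /k/ (stop, 1) does not rise → phonotactically illegal

no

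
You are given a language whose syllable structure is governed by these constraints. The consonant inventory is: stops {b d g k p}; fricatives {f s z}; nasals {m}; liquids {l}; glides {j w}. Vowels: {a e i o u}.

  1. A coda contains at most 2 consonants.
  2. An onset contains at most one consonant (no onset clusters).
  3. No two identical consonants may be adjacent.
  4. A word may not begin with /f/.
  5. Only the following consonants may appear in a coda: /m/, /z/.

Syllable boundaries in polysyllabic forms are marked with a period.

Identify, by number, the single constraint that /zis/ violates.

5

/zis/: syllable 1 coda contains /s/, which is not a licensed coda consonant.
This is a violation of constraint 5: "Only the following consonants may appear in a coda: /m/, /z/."
The remaining constraints (1, 2, 3, 4) are satisfied.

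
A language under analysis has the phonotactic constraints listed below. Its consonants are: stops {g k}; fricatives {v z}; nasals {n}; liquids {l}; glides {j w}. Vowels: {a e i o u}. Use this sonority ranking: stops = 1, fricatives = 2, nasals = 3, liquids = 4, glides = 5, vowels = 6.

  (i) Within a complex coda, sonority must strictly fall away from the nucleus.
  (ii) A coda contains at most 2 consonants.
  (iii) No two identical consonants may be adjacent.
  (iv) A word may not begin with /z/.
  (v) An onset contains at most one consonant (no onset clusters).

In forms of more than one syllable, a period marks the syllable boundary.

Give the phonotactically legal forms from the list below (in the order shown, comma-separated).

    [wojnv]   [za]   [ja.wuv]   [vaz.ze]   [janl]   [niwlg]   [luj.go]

[ja.wuv], [luj.go]

[wojnv] — violates constraint (ii): syllable 1 coda /jnv/ has 3 consonants (> 2) → phonotactically illegal
[za] — violates constraint (iv): word begins with /z/ → phonotactically illegal
[ja.wuv] — σ1 onset /j/, coda /∅/ ok; σ2 onset /w/, coda /v/ ok → phonotactically legal
[vaz.ze] — violates constraint (iii): adjacent identical consonants /zz/ → phonotactically illegal
[janl] — violates constraint (i): syllable 1 coda /nl/: /n/ (nasal, 3) → /l/ (liquid, 4) does not fall → phonotactically illegal
[niwlg] — violates constraint (ii): syllable 1 coda /wlg/ has 3 consonants (> 2) → phonotactically illegal
[luj.go] — σ1 onset /l/, coda /j/ ok; σ2 onset /g/, coda /∅/ ok → phonotactically legal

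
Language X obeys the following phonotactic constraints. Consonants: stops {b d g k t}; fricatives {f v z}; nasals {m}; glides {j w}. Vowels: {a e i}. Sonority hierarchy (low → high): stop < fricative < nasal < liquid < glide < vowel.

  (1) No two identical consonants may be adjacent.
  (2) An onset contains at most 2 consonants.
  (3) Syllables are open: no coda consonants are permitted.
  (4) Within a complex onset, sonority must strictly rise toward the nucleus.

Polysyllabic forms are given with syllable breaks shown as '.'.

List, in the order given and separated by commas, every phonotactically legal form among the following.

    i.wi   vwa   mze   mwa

i.wi, vwa, mwa

i.wi — σ1 onset /∅/, coda /∅/ ok; σ2 onset /w/, coda /∅/ ok → phonotactically legal
vwa — σ1 onset /vw/ (2→5 rises), coda /∅/ ok → phonotactically legal
mze — violates constraint 4: syllable 1 onset /mz/: /m/ (nasal, 3) → /z/ (fricative, 2) does not rise → phonotactically illegal
mwa — σ1 onset /mw/ (3→5 rises), coda /∅/ ok → phonotactically legal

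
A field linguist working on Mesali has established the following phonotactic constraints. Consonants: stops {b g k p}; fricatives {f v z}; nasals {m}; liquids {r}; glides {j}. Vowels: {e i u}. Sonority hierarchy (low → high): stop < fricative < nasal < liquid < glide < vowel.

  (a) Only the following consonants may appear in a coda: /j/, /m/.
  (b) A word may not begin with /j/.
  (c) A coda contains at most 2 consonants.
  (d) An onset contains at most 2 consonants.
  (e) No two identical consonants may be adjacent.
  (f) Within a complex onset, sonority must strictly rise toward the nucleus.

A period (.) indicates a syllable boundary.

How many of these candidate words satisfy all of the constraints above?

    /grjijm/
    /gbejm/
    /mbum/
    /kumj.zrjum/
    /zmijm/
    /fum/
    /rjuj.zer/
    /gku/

2

/grjijm/ — violates constraint (d): syllable 1 onset /grj/ has 3 consonants (> 2) → not permitted
/gbejm/ — violates constraint (f): syllable 1 onset /gb/: /g/ (stop, 1) → /b/ (stop, 1) does not rise → not permitted
/mbum/ — violates constraint (f): syllable 1 onset /mb/: /m/ (nasal, 3) → /b/ (stop, 1) does not rise → not permitted
/kumj.zrjum/ — violates constraint (d): syllable 2 onset /zrj/ has 3 consonants (> 2) → not permitted
/zmijm/ — σ1 onset /zm/ (2→3 rises), coda /jm/ (2C) ok → permitted
/fum/ — σ1 onset /f/, coda /m/ ok → permitted
/rjuj.zer/ — violates constraint (a): syllable 2 coda contains /r/, which is not a licensed coda consonant → not permitted
/gku/ — violates constraint (f): syllable 1 onset /gk/: /g/ (stop, 1) → /k/ (stop, 1) does not rise → not permitted
Permitted: /zmijm/, /fum/ → 2.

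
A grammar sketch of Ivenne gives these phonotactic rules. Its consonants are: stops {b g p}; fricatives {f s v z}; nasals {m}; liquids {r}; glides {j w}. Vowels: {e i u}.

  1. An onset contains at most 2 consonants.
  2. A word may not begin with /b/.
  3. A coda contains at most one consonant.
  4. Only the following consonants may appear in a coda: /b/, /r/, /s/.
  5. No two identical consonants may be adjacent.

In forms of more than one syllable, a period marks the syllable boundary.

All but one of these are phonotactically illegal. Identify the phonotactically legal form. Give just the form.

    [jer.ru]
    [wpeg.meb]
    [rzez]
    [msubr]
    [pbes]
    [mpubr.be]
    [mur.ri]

[pbes]

[jer.ru] — violates constraint 5: adjacent identical consonants /rr/ → phonotactically illegal
[wpeg.meb] — violates constraint 4: syllable 1 coda contains /g/, which is not a licensed coda consonant → phonotactically illegal
[rzez] — violates constraint 4: syllable 1 coda contains /z/, which is not a licensed coda consonant → phonotactically illegal
[msubr] — violates constraint 3: syllable 1 coda /br/ has 2 consonants (> 1) → phonotactically illegal
[pbes] — σ1 onset /pb/ (2C), coda /s/ ok → phonotactically legal
[mpubr.be] — violates constraint 3: syllable 1 coda /br/ has 2 consonants (> 1) → phonotactically illegal
[mur.ri] — violates constraint 5: adjacent identical consonants /rr/ → phonotactically illegal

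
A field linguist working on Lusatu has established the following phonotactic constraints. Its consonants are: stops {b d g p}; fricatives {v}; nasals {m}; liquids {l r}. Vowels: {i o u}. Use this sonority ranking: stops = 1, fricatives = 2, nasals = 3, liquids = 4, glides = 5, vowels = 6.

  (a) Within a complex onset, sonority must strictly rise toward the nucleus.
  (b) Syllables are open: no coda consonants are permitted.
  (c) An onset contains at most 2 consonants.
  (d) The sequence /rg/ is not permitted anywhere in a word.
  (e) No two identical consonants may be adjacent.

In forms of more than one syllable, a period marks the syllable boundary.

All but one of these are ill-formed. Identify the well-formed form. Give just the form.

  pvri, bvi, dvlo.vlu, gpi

pvri — violates constraint (c): syllable 1 onset /pvr/ has 3 consonants (> 2) → ill-formed
bvi — σ1 onset /bv/ (1→2 rises), coda /∅/ ok → well-formed
dvlo.vlu — violates constraint (c): syllable 1 onset /dvl/ has 3 consonants (> 2) → ill-formed
gpi — violates constraint (a): syllable 1 onset /gp/: /g/ (stop, 1) → /p/ (stop, 1) does not rise → ill-formed

bvi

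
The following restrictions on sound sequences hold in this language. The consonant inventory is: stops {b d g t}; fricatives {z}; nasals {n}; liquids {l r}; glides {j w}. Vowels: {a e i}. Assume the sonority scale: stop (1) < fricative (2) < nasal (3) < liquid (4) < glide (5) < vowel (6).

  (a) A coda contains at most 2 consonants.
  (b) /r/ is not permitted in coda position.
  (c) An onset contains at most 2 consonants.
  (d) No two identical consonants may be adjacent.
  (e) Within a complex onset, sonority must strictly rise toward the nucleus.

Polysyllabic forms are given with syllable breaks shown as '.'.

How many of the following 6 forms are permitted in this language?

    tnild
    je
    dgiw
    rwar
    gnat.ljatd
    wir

tnild — σ1 onset /tn/ (1→3 rises), coda /ld/ (2C) ok → permitted
je — σ1 onset /j/, coda /∅/ ok → permitted
dgiw — violates constraint (e): syllable 1 onset /dg/: /d/ (stop, 1) → /g/ (stop, 1) does not rise → not permitted
rwar — violates constraint (b): syllable 1 coda contains /r/ → not permitted
gnat.ljatd — σ1 onset /gn/ (1→3 rises), coda /t/ ok; σ2 onset /lj/ (4→5 rises), coda /td/ (2C) ok → permitted
wir — violates constraint (b): syllable 1 coda contains /r/ → not permitted
Permitted: tnild, je, gnat.ljatd → 3.

3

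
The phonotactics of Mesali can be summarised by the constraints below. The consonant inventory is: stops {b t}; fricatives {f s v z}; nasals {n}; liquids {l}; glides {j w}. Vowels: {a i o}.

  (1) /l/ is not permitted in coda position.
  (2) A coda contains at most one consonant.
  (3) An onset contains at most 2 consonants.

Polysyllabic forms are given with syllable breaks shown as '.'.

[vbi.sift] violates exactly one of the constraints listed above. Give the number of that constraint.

[vbi.sift]: syllable 2 coda /ft/ has 2 consonants (> 1).
This is a violation of constraint 2: "A coda contains at most one consonant."
The remaining constraints (1, 3) are satisfied.

2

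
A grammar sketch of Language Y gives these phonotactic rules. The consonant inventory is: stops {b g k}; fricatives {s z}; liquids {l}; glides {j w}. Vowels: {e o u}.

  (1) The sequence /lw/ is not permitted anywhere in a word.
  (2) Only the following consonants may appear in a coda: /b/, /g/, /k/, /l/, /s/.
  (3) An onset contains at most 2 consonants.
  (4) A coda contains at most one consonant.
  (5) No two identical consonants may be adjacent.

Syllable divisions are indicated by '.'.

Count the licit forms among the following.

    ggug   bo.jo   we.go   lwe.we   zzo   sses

ggug — violates constraint 5: adjacent identical consonants /gg/ → illicit
bo.jo — σ1 onset /b/, coda /∅/ ok; σ2 onset /j/, coda /∅/ ok → licit
we.go — σ1 onset /w/, coda /∅/ ok; σ2 onset /g/, coda /∅/ ok → licit
lwe.we — violates constraint 1: contains banned sequence /lw/ → illicit
zzo — violates constraint 5: adjacent identical consonants /zz/ → illicit
sses — violates constraint 5: adjacent identical consonants /ss/ → illicit
Licit: bo.jo, we.go → 2.

2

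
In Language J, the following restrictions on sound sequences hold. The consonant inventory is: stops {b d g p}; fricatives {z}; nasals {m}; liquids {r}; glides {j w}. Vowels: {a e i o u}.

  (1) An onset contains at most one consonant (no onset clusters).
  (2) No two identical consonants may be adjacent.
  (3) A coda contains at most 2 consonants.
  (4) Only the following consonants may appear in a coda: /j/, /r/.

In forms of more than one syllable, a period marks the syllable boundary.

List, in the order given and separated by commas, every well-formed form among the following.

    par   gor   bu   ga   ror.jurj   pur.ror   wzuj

par — σ1 onset /p/, coda /r/ ok → well-formed
gor — σ1 onset /g/, coda /r/ ok → well-formed
bu — σ1 onset /b/, coda /∅/ ok → well-formed
ga — σ1 onset /g/, coda /∅/ ok → well-formed
ror.jurj — σ1 onset /r/, coda /r/ ok; σ2 onset /j/, coda /rj/ (2C) ok → well-formed
pur.ror — violates constraint 2: adjacent identical consonants /rr/ → ill-formed
wzuj — violates constraint 1: syllable 1 onset /wz/ has 2 consonants (> 1) → ill-formed

par, gor, bu, ga, ror.jurj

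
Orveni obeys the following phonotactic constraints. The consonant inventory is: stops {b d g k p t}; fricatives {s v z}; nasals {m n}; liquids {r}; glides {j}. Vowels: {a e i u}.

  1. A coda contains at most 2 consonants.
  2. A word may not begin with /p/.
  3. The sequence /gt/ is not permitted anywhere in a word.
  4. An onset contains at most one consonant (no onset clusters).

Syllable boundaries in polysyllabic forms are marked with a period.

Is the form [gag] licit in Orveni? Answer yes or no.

yes

[gag] — σ1 onset /g/, coda /g/ ok → licit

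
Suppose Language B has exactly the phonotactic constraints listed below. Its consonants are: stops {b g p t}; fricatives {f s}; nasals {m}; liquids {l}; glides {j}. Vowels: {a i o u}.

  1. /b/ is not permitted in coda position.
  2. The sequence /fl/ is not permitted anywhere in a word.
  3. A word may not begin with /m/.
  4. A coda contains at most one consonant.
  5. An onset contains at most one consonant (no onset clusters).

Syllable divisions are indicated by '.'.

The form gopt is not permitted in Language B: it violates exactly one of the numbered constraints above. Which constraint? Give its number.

gopt: syllable 1 coda /pt/ has 2 consonants (> 1).
This is a violation of constraint 4: "A coda contains at most one consonant."
The remaining constraints (1, 2, 3, 5) are satisfied.

4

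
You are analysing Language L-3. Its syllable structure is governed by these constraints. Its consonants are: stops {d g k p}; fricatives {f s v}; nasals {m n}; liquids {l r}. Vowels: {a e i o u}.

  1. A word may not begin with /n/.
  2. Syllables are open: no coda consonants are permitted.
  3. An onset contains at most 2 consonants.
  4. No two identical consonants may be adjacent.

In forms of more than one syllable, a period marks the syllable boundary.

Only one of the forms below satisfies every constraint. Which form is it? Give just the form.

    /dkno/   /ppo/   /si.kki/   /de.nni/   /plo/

/plo/

/dkno/ — violates constraint 3: syllable 1 onset /dkn/ has 3 consonants (> 2) → ill-formed
/ppo/ — violates constraint 4: adjacent identical consonants /pp/ → ill-formed
/si.kki/ — violates constraint 4: adjacent identical consonants /kk/ → ill-formed
/de.nni/ — violates constraint 4: adjacent identical consonants /nn/ → ill-formed
/plo/ — σ1 onset /pl/ (2C), coda /∅/ ok → well-formed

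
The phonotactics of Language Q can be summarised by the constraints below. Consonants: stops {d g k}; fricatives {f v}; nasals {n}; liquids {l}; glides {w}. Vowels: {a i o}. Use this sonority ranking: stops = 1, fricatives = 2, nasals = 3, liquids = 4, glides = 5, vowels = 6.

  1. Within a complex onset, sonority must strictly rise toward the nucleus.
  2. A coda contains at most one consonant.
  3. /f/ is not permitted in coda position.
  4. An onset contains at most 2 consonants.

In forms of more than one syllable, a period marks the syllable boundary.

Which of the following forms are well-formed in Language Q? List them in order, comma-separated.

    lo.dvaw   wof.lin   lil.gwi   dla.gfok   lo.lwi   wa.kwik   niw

lo.dvaw, lil.gwi, dla.gfok, lo.lwi, wa.kwik, niw

lo.dvaw — σ1 onset /l/, coda /∅/ ok; σ2 onset /dv/ (1→2 rises), coda /w/ ok → well-formed
wof.lin — violates constraint 3: syllable 1 coda contains /f/ → ill-formed
lil.gwi — σ1 onset /l/, coda /l/ ok; σ2 onset /gw/ (1→5 rises), coda /∅/ ok → well-formed
dla.gfok — σ1 onset /dl/ (1→4 rises), coda /∅/ ok; σ2 onset /gf/ (1→2 rises), coda /k/ ok → well-formed
lo.lwi — σ1 onset /l/, coda /∅/ ok; σ2 onset /lw/ (4→5 rises), coda /∅/ ok → well-formed
wa.kwik — σ1 onset /w/, coda /∅/ ok; σ2 onset /kw/ (1→5 rises), coda /k/ ok → well-formed
niw — σ1 onset /n/, coda /w/ ok → well-formed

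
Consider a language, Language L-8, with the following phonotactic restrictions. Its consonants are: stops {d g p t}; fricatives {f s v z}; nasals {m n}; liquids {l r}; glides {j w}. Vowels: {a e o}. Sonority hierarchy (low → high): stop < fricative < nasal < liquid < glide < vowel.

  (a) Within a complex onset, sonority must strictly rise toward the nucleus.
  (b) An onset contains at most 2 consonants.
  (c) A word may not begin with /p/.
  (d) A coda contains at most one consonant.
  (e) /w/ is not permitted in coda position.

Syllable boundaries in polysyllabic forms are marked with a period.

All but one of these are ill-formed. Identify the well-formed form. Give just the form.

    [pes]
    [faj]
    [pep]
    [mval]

[faj]

[pes] — violates constraint (c): word begins with /p/ → ill-formed
[faj] — σ1 onset /f/, coda /j/ ok → well-formed
[pep] — violates constraint (c): word begins with /p/ → ill-formed
[mval] — violates constraint (a): syllable 1 onset /mv/: /m/ (nasal, 3) → /v/ (fricative, 2) does not rise → ill-formed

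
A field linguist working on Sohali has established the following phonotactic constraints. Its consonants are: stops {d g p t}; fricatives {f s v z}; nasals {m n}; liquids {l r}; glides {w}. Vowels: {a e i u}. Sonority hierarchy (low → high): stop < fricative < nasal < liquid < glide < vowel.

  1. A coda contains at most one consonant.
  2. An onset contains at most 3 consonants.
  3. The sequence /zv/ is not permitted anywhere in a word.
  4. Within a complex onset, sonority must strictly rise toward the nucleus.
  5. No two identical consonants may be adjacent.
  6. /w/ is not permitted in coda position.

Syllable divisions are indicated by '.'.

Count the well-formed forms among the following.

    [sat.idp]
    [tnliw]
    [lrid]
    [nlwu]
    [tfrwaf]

[sat.idp] — violates constraint 1: syllable 2 coda /dp/ has 2 consonants (> 1) → ill-formed
[tnliw] — violates constraint 6: syllable 1 coda contains /w/ → ill-formed
[lrid] — violates constraint 4: syllable 1 onset /lr/: /l/ (liquid, 4) → /r/ (liquid, 4) does not rise → ill-formed
[nlwu] — σ1 onset /nlw/ (3→4→5 rises), coda /∅/ ok → well-formed
[tfrwaf] — violates constraint 2: syllable 1 onset /tfrw/ has 4 consonants (> 3) → ill-formed
Well-formed: [nlwu] → 1.

1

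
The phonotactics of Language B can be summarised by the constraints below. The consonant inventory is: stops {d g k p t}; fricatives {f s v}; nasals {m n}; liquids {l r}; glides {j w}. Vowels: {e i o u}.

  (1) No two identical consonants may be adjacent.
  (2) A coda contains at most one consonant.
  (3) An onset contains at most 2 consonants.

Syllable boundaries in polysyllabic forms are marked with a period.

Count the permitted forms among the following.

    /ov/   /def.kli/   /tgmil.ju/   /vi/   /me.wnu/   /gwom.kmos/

/ov/ — σ1 onset /∅/, coda /v/ ok → permitted
/def.kli/ — σ1 onset /d/, coda /f/ ok; σ2 onset /kl/ (2C), coda /∅/ ok → permitted
/tgmil.ju/ — violates constraint 3: syllable 1 onset /tgm/ has 3 consonants (> 2) → not permitted
/vi/ — σ1 onset /v/, coda /∅/ ok → permitted
/me.wnu/ — σ1 onset /m/, coda /∅/ ok; σ2 onset /wn/ (2C), coda /∅/ ok → permitted
/gwom.kmos/ — σ1 onset /gw/ (2C), coda /m/ ok; σ2 onset /km/ (2C), coda /s/ ok → permitted
Permitted: /ov/, /def.kli/, /vi/, /me.wnu/, /gwom.kmos/ → 5.

5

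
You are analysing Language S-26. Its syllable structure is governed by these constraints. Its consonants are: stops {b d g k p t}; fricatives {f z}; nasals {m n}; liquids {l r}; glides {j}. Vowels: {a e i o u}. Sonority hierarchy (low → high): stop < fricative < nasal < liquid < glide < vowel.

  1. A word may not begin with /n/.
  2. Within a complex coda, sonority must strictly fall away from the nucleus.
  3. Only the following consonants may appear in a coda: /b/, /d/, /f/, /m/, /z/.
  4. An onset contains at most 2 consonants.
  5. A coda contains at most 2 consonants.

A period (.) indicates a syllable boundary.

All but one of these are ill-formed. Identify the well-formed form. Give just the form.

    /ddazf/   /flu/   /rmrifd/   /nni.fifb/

/flu/

/ddazf/ — violates constraint 2: syllable 1 coda /zf/: /z/ (fricative, 2) → /f/ (fricative, 2) does not fall → ill-formed
/flu/ — σ1 onset /fl/ (2C), coda /∅/ ok → well-formed
/rmrifd/ — violates constraint 4: syllable 1 onset /rmr/ has 3 consonants (> 2) → ill-formed
/nni.fifb/ — violates constraint 1: word begins with /n/ → ill-formed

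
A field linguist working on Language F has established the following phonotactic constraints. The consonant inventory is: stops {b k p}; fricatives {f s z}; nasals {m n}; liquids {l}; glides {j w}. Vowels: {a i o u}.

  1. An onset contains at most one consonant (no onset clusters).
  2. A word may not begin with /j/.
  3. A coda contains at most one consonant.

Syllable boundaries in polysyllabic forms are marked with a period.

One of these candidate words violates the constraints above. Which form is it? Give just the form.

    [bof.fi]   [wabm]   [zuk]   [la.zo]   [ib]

[bof.fi] — σ1 onset /b/, coda /f/ ok; σ2 onset /f/, coda /∅/ ok → licit
[wabm] — violates constraint 3: syllable 1 coda /bm/ has 2 consonants (> 1) → illicit
[zuk] — σ1 onset /z/, coda /k/ ok → licit
[la.zo] — σ1 onset /l/, coda /∅/ ok; σ2 onset /z/, coda /∅/ ok → licit
[ib] — σ1 onset /∅/, coda /b/ ok → licit

[wabm]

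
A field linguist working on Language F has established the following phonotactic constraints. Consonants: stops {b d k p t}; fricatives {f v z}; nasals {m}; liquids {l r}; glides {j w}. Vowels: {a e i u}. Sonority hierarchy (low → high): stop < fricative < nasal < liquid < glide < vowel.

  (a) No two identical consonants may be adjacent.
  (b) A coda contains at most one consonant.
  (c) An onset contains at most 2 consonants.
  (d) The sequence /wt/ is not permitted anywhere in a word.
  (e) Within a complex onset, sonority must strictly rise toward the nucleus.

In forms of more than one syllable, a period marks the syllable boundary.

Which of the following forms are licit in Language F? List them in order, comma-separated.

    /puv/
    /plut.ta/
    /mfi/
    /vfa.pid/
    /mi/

/puv/ — σ1 onset /p/, coda /v/ ok → licit
/plut.ta/ — violates constraint (a): adjacent identical consonants /tt/ → illicit
/mfi/ — violates constraint (e): syllable 1 onset /mf/: /m/ (nasal, 3) → /f/ (fricative, 2) does not rise → illicit
/vfa.pid/ — violates constraint (e): syllable 1 onset /vf/: /v/ (fricative, 2) → /f/ (fricative, 2) does not rise → illicit
/mi/ — σ1 onset /m/, coda /∅/ ok → licit

/puv/, /mi/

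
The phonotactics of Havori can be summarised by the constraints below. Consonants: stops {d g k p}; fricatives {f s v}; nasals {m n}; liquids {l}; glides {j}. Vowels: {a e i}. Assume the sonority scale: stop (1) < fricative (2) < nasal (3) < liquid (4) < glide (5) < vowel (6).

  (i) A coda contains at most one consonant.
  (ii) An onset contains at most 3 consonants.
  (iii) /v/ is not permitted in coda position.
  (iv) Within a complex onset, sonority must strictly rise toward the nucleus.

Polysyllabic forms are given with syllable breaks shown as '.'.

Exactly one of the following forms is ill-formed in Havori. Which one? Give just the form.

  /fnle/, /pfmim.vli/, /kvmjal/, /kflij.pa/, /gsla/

/fnle/ — σ1 onset /fnl/ (2→3→4 rises), coda /∅/ ok → well-formed
/pfmim.vli/ — σ1 onset /pfm/ (1→2→3 rises), coda /m/ ok; σ2 onset /vl/ (2→4 rises), coda /∅/ ok → well-formed
/kvmjal/ — violates constraint (ii): syllable 1 onset /kvmj/ has 4 consonants (> 3) → ill-formed
/kflij.pa/ — σ1 onset /kfl/ (1→2→4 rises), coda /j/ ok; σ2 onset /p/, coda /∅/ ok → well-formed
/gsla/ — σ1 onset /gsl/ (1→2→4 rises), coda /∅/ ok → well-formed

/kvmjal/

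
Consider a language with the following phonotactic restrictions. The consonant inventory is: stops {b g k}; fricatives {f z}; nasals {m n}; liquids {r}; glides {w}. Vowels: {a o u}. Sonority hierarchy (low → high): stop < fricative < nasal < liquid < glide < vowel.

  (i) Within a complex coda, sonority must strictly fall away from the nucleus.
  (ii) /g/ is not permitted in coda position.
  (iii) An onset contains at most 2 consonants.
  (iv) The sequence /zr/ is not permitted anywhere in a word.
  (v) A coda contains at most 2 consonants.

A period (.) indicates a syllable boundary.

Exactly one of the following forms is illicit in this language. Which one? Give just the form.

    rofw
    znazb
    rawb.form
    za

rofw — violates constraint (i): syllable 1 coda /fw/: /f/ (fricative, 2) → /w/ (glide, 5) does not fall → illicit
znazb — σ1 onset /zn/ (2C), coda /zb/ (2→1 falls) ok → licit
rawb.form — σ1 onset /r/, coda /wb/ (5→1 falls) ok; σ2 onset /f/, coda /rm/ (4→3 falls) ok → licit
za — σ1 onset /z/, coda /∅/ ok → licit

rofw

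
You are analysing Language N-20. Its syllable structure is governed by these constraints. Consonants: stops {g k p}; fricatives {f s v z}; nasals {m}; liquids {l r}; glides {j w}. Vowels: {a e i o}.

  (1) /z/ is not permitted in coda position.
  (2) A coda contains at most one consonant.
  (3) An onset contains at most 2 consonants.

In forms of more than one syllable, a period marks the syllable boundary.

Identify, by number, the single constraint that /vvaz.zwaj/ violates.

1

/vvaz.zwaj/: syllable 1 coda contains /z/.
This is a violation of constraint 1: "/z/ is not permitted in coda position."
The remaining constraints (2, 3) are satisfied.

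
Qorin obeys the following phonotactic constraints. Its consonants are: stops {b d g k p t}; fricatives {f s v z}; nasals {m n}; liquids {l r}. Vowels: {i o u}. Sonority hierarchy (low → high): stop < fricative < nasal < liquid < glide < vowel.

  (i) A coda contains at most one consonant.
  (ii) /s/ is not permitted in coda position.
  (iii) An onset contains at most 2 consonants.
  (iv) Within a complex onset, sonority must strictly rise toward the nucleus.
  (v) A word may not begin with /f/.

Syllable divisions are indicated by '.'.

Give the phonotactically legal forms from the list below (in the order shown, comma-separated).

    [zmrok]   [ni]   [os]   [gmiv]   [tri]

[zmrok] — violates constraint (iii): syllable 1 onset /zmr/ has 3 consonants (> 2) → phonotactically illegal
[ni] — σ1 onset /n/, coda /∅/ ok → phonotactically legal
[os] — violates constraint (ii): syllable 1 coda contains /s/ → phonotactically illegal
[gmiv] — σ1 onset /gm/ (1→3 rises), coda /v/ ok → phonotactically legal
[tri] — σ1 onset /tr/ (1→4 rises), coda /∅/ ok → phonotactically legal

[ni], [gmiv], [tri]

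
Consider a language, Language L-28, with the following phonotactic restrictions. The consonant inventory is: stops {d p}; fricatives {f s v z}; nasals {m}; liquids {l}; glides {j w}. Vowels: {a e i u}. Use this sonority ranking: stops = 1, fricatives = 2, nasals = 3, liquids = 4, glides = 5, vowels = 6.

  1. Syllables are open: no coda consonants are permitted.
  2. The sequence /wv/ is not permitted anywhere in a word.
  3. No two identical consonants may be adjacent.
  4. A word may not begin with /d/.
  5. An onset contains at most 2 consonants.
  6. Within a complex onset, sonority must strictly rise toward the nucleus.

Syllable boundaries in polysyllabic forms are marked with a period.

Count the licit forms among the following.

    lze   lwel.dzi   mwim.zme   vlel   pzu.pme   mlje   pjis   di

lze — violates constraint 6: syllable 1 onset /lz/: /l/ (liquid, 4) → /z/ (fricative, 2) does not rise → illicit
lwel.dzi — violates constraint 1: syllable 1 coda /l/ has 1 consonant (> 0) → illicit
mwim.zme — violates constraint 1: syllable 1 coda /m/ has 1 consonant (> 0) → illicit
vlel — violates constraint 1: syllable 1 coda /l/ has 1 consonant (> 0) → illicit
pzu.pme — σ1 onset /pz/ (1→2 rises), coda /∅/ ok; σ2 onset /pm/ (1→3 rises), coda /∅/ ok → licit
mlje — violates constraint 5: syllable 1 onset /mlj/ has 3 consonants (> 2) → illicit
pjis — violates constraint 1: syllable 1 coda /s/ has 1 consonant (> 0) → illicit
di — violates constraint 4: word begins with /d/ → illicit
Licit: pzu.pme → 1.

1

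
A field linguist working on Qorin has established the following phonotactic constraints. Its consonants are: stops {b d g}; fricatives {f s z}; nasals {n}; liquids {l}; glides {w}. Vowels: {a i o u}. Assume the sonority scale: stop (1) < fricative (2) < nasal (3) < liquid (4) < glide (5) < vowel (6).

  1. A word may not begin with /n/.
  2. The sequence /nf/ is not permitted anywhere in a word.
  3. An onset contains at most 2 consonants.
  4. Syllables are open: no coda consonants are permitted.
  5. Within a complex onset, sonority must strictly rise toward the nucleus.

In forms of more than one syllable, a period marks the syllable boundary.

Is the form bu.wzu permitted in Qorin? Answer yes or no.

bu.wzu — violates constraint 5: syllable 2 onset /wz/: /w/ (glide, 5) → /z/ (fricative, 2) does not rise → not permitted

no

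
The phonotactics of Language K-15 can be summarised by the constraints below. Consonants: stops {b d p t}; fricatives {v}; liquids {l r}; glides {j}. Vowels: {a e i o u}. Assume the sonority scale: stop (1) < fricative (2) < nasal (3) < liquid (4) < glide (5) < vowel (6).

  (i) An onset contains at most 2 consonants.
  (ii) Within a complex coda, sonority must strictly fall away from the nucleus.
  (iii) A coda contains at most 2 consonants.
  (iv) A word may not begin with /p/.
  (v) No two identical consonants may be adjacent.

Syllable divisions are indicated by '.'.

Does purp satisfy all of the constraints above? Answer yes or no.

no

purp — violates constraint (iv): word begins with /p/ → illicit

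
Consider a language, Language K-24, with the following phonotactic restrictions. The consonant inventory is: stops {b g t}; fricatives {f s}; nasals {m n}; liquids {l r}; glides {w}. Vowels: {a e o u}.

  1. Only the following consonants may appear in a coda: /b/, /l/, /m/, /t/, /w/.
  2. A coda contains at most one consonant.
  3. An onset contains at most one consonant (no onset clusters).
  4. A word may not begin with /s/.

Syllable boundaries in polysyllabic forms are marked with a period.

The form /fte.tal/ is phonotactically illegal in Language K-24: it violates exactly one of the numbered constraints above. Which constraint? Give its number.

/fte.tal/: syllable 1 onset /ft/ has 2 consonants (> 1).
This is a violation of constraint 3: "An onset contains at most one consonant (no onset clusters)."
The remaining constraints (1, 2, 4) are satisfied.

3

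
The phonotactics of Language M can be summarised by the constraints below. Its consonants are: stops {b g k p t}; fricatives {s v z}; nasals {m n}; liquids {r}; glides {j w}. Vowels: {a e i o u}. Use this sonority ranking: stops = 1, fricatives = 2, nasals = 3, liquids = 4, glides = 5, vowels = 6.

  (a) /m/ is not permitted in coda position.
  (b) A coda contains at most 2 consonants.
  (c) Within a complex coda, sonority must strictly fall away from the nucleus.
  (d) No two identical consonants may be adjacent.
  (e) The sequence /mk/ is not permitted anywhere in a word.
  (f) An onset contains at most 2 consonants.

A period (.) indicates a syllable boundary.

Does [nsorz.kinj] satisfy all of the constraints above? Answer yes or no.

[nsorz.kinj] — violates constraint (c): syllable 2 coda /nj/: /n/ (nasal, 3) → /j/ (glide, 5) does not fall → not permitted

no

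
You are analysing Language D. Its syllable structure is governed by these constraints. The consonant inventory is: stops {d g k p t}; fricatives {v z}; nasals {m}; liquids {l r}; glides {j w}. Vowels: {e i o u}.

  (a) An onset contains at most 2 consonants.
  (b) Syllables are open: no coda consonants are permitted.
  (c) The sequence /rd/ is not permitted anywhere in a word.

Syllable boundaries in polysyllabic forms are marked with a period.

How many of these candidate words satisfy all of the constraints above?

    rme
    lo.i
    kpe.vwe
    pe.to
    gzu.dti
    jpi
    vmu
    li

rme — σ1 onset /rm/ (2C), coda /∅/ ok → phonotactically legal
lo.i — σ1 onset /l/, coda /∅/ ok; σ2 onset /∅/, coda /∅/ ok → phonotactically legal
kpe.vwe — σ1 onset /kp/ (2C), coda /∅/ ok; σ2 onset /vw/ (2C), coda /∅/ ok → phonotactically legal
pe.to — σ1 onset /p/, coda /∅/ ok; σ2 onset /t/, coda /∅/ ok → phonotactically legal
gzu.dti — σ1 onset /gz/ (2C), coda /∅/ ok; σ2 onset /dt/ (2C), coda /∅/ ok → phonotactically legal
jpi — σ1 onset /jp/ (2C), coda /∅/ ok → phonotactically legal
vmu — σ1 onset /vm/ (2C), coda /∅/ ok → phonotactically legal
li — σ1 onset /l/, coda /∅/ ok → phonotactically legal
Phonotactically legal: rme, lo.i, kpe.vwe, pe.to, gzu.dti, jpi, vmu, li → 8.

8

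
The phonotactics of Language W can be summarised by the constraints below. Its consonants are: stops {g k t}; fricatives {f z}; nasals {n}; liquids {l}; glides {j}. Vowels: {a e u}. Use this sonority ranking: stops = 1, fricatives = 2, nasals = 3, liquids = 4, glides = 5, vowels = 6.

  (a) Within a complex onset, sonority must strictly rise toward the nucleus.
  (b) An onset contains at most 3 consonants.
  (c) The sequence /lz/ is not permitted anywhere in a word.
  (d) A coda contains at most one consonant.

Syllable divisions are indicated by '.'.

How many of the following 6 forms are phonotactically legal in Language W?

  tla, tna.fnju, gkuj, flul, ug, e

tla — σ1 onset /tl/ (1→4 rises), coda /∅/ ok → phonotactically legal
tna.fnju — σ1 onset /tn/ (1→3 rises), coda /∅/ ok; σ2 onset /fnj/ (2→3→5 rises), coda /∅/ ok → phonotactically legal
gkuj — violates constraint (a): syllable 1 onset /gk/: /g/ (stop, 1) → /k/ (stop, 1) does not rise → phonotactically illegal
flul — σ1 onset /fl/ (2→4 rises), coda /l/ ok → phonotactically legal
ug — σ1 onset /∅/, coda /g/ ok → phonotactically legal
e — σ1 onset /∅/, coda /∅/ ok → phonotactically legal
Phonotactically legal: tla, tna.fnju, flul, ug, e → 5.

5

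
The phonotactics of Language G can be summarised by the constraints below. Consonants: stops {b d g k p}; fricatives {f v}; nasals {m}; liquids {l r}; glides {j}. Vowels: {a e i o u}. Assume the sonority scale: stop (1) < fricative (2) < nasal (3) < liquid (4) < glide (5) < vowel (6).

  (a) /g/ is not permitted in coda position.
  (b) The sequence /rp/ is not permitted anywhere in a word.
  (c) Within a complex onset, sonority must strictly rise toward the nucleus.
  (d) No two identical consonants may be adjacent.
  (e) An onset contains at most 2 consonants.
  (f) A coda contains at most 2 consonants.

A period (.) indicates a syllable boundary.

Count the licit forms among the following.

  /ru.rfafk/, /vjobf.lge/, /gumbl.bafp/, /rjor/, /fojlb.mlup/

/ru.rfafk/ — violates constraint (c): syllable 2 onset /rf/: /r/ (liquid, 4) → /f/ (fricative, 2) does not rise → illicit
/vjobf.lge/ — violates constraint (c): syllable 2 onset /lg/: /l/ (liquid, 4) → /g/ (stop, 1) does not rise → illicit
/gumbl.bafp/ — violates constraint (f): syllable 1 coda /mbl/ has 3 consonants (> 2) → illicit
/rjor/ — σ1 onset /rj/ (4→5 rises), coda /r/ ok → licit
/fojlb.mlup/ — violates constraint (f): syllable 1 coda /jlb/ has 3 consonants (> 2) → illicit
Licit: /rjor/ → 1.

1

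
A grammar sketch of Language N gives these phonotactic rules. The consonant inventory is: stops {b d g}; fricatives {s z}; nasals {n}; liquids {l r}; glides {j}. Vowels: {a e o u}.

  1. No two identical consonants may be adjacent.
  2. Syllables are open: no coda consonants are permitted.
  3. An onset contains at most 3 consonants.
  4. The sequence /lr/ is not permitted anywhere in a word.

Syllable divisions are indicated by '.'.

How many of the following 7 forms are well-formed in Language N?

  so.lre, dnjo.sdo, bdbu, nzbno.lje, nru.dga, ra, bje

5

so.lre — violates constraint 4: contains banned sequence /lr/ → ill-formed
dnjo.sdo — σ1 onset /dnj/ (3C), coda /∅/ ok; σ2 onset /sd/ (2C), coda /∅/ ok → well-formed
bdbu — σ1 onset /bdb/ (3C), coda /∅/ ok → well-formed
nzbno.lje — violates constraint 3: syllable 1 onset /nzbn/ has 4 consonants (> 3) → ill-formed
nru.dga — σ1 onset /nr/ (2C), coda /∅/ ok; σ2 onset /dg/ (2C), coda /∅/ ok → well-formed
ra — σ1 onset /r/, coda /∅/ ok → well-formed
bje — σ1 onset /bj/ (2C), coda /∅/ ok → well-formed
Well-formed: dnjo.sdo, bdbu, nru.dga, ra, bje → 5.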